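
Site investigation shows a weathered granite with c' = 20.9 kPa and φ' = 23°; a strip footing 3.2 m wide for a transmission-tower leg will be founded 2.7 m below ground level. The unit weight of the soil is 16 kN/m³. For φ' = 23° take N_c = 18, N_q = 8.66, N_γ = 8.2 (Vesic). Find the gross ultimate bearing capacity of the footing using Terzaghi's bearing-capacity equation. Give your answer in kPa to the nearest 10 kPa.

q_ult ≈ 960 kPa

Overburden at base level: q = 16 × 2.7 = 43.2 kPa.
Cohesion term c·N_c = 20.9 × 18 = 376.2 kPa; surcharge term q·N_q = 43.2 × 8.66 = 374.11 kPa; self-weight term 0.5·γ·B·N_γ = 0.5 × 16 × 3.2 × 8.2 = 209.92 kPa.
q_ult = 376.2 + 374.11 + 209.92 = 960.23 kPa.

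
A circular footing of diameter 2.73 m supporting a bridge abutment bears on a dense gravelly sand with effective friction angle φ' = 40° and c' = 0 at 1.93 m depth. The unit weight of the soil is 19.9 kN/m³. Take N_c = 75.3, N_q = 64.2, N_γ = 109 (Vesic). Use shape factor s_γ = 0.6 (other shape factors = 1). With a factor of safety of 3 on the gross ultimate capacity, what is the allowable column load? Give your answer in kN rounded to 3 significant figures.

Effective surcharge at the founding depth q = γ·D_f = 19.9 × 1.93 = 38.407 kPa.
q_ult = q·N_q + 0.5·γ·B·N_γ·s_γ
     = 38.407 × 64.2 + 0.5 × 19.9 × 2.73 × 109 × 0.6
     = 2465.7 + 1776.5 = 4242.2 kPa.
Gross allowable pressure q_all = 4242.2 / 3 = 1414.1 kPa.
Footing area = 5.8535 m², so allowable column load = 1414.1 × 5.8535 = 8277.3 kN.

P_all ≈ 8280 kN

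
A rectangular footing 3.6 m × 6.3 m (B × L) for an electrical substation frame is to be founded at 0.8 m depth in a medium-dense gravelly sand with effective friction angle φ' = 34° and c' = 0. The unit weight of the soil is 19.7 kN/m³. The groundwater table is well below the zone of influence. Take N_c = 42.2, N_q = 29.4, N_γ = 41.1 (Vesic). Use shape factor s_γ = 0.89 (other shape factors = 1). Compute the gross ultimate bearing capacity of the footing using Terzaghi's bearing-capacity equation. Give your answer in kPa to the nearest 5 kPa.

q_ult ≈ 1760 kPa

Overburden at base level: q = 19.7 × 0.8 = 15.76 kPa.
Surcharge term q·N_q = 15.76 × 29.4 = 463.34 kPa; self-weight term 0.5·γ·B·N_γ·s_γ = 0.5 × 19.7 × 3.6 × 41.1 × 0.89 = 1297.1 kPa.
q_ult = 463.34 + 1297.1 = 1760.4 kPa.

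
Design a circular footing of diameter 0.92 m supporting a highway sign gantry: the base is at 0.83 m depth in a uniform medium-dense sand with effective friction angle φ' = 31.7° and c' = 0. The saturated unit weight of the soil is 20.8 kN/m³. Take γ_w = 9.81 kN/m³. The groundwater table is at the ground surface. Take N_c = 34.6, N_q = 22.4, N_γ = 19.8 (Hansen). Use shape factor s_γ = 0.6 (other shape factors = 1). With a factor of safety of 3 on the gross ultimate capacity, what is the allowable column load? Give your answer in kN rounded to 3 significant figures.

With the water table at the surface the whole profile is submerged: γ' = 20.8 − 9.81 = 10.99 kN/m³, so q = γ'·D_f = 9.1217 kPa; the same γ' applies in the ½γBN_γ term.
q_ult = q·N_q + 0.5·γ·B·N_γ·s_γ
     = 9.1217 × 22.4 + 0.5 × 10.99 × 0.92 × 19.8 × 0.6
     = 204.33 + 60.058 = 264.38 kPa.
Gross allowable pressure q_all = 264.38 / 3 = 88.128 kPa.
Footing area = 0.6648 m², so allowable column load = 88.128 × 0.6648 = 58.588 kN.

P_all ≈ 58.6 kN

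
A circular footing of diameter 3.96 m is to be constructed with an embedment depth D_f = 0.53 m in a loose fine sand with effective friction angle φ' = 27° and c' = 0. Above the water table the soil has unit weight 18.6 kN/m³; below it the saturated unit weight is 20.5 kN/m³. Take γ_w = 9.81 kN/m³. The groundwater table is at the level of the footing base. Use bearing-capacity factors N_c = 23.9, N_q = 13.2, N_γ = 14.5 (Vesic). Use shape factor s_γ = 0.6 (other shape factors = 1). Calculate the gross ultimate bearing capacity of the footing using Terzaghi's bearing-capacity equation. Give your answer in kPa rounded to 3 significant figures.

q_ult ≈ 314 kPa

q = γ·D_f = 18.6 × 0.53 = 9.858 kPa.
For the ½γBN_γ term take γ' = 20.5 − 9.81 = 10.69 kN/m³ (soil below base is submerged).
q·N_q = 9.858 × 13.2 = 130.13 kPa
0.5·γ·B·N_γ·s_γ = 0.5 × 10.69 × 3.96 × 14.5 × 0.6 = 184.15 kPa
q_ult = 130.13 + 184.15 = 314.27 kPa.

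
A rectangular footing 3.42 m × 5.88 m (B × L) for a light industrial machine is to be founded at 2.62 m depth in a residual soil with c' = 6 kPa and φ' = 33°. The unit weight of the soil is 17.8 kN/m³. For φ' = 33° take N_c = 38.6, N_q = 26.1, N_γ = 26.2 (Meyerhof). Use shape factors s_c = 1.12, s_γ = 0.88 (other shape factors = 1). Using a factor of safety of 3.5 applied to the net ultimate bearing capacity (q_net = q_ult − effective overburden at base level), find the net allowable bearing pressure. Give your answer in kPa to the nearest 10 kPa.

q_all(net) ≈ 610 kPa

q = γ·D_f = 17.8 × 2.62 = 46.636 kPa.
c·N_c·s_c = 6 × 38.6 × 1.12 = 259.39 kPa
q·N_q = 46.636 × 26.1 = 1217.2 kPa
0.5·γ·B·N_γ·s_γ = 0.5 × 17.8 × 3.42 × 26.2 × 0.88 = 701.78 kPa
q_ult = 259.39 + 1217.2 + 701.78 = 2178.4 kPa.
Net ultimate: q_net = 2178.4 − 46.636 = 2131.7 kPa.
q_all(net) = 2131.7 / 3.5 = 609.07 kPa.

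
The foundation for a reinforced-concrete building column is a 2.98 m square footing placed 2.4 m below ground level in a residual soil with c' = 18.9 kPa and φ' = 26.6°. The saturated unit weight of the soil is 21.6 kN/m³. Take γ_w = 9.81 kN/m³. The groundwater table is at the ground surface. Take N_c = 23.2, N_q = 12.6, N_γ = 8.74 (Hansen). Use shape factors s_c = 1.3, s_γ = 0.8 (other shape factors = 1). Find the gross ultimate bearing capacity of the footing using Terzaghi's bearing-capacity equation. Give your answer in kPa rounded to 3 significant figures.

q_ult ≈ 1050 kPa

With the water table at the surface the whole profile is submerged: γ' = 21.6 − 9.81 = 11.79 kN/m³, so q = γ'·D_f = 28.296 kPa; the same γ' applies in the ½γBN_γ term.
q_ult = c·N_c·s_c + q·N_q + 0.5·γ·B·N_γ·s_γ
     = 18.9 × 23.2 × 1.3 + 28.296 × 12.6 + 0.5 × 11.79 × 2.98 × 8.74 × 0.8
     = 570.02 + 356.53 + 122.83 = 1049.4 kPa.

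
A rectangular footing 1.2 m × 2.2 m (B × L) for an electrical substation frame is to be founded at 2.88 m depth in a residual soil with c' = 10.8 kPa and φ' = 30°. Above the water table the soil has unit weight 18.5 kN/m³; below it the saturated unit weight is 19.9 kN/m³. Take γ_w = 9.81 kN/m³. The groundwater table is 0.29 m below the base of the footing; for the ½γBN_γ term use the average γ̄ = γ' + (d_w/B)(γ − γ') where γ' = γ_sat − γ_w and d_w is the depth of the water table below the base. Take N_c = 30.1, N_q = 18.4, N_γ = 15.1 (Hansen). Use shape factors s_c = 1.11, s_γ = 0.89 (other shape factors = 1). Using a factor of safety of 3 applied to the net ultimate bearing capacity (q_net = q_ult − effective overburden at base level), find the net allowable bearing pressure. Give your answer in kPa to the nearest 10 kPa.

q_all(net) ≈ 460 kPa

Effective surcharge at the founding depth q = γ·D_f = 18.5 × 2.88 = 53.28 kPa.
With d_w = 0.29 m < B, γ̄ = 10.09 + (0.29/1.2) × (18.5 − 10.09) = 12.122 kN/m³.
q_ult = c·N_c·s_c + q·N_q + 0.5·γ·B·N_γ·s_γ
     = 10.8 × 30.1 × 1.11 + 53.28 × 18.4 + 0.5 × 12.122 × 1.2 × 15.1 × 0.89
     = 360.84 + 980.35 + 97.748 = 1438.9 kPa.
Net ultimate: q_net = 1438.9 − 53.28 = 1385.7 kPa.
q_all(net) = 1385.7 / 3 = 461.89 kPa.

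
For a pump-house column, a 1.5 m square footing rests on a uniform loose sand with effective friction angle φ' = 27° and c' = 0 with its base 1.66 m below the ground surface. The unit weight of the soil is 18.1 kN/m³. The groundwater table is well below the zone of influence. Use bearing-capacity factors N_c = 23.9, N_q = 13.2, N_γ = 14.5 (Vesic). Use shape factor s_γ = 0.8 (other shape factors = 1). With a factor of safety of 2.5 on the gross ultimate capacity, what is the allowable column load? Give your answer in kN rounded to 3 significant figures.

q = γ·D_f = 18.1 × 1.66 = 30.046 kPa.
q·N_q = 30.046 × 13.2 = 396.61 kPa
0.5·γ·B·N_γ·s_γ = 0.5 × 18.1 × 1.5 × 14.5 × 0.8 = 157.47 kPa
q_ult = 396.61 + 157.47 = 554.08 kPa.
Gross allowable pressure q_all = 554.08 / 2.5 = 221.63 kPa.
Footing area = 2.25 m², so allowable column load = 221.63 × 2.25 = 498.67 kN.

P_all ≈ 499 kN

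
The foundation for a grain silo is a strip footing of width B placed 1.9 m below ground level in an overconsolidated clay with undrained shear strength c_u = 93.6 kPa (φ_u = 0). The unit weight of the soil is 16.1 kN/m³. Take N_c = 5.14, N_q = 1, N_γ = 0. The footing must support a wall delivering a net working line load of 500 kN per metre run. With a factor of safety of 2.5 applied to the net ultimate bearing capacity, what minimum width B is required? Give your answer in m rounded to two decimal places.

B = 2.60 m

Overburden at base level: q = 16.1 × 1.9 = 30.59 kPa.
Cohesion term c·N_c = 93.6 × 5.14 = 481.1 kPa; surcharge term q·N_q = 30.59 × 1 = 30.59 kPa.
q_ult = 481.1 + 30.59 = 511.69 kPa.
For φ = 0 the ½γBN_γ term vanishes, so q_ult is independent of B. q_net = 511.69 − 30.59 = 481.1 kPa; q_all(net) = 481.1/2.5 = 192.44 kPa.
Required width B = w / q_all(net) = 500 / 192.44 = 2.598 m.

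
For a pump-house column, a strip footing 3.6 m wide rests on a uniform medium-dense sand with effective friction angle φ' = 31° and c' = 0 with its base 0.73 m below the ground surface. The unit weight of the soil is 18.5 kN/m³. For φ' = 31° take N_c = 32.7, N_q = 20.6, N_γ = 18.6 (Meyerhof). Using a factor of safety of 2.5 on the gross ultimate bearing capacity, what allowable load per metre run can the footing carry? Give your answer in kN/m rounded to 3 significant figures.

Overburden at base level: q = 18.5 × 0.73 = 13.505 kPa.
Surcharge term q·N_q = 13.505 × 20.6 = 278.2 kPa; self-weight term 0.5·γ·B·N_γ = 0.5 × 18.5 × 3.6 × 18.6 = 619.38 kPa.
q_ult = 278.2 + 619.38 = 897.58 kPa.
Gross allowable pressure q_all = 897.58 / 2.5 = 359.03 kPa.
Allowable wall load = q_all × B = 359.03 × 3.6 = 1292.5 kN per metre run.

≈ 1290 kN/m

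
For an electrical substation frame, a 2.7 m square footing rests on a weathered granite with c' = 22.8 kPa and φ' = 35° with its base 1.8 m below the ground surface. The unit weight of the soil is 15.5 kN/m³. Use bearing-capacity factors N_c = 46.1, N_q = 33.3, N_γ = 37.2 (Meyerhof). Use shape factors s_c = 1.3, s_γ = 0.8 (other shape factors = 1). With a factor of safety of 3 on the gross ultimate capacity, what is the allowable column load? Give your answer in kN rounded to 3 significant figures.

P_all ≈ 7090 kN

Effective surcharge at the founding depth q = γ·D_f = 15.5 × 1.8 = 27.9 kPa.
q_ult = c·N_c·s_c + q·N_q + 0.5·γ·B·N_γ·s_γ
     = 22.8 × 46.1 × 1.3 + 27.9 × 33.3 + 0.5 × 15.5 × 2.7 × 37.2 × 0.8
     = 1366.4 + 929.07 + 622.73 = 2918.2 kPa.
Gross allowable pressure q_all = 2918.2 / 3 = 972.73 kPa.
Footing area = 7.29 m², so allowable column load = 972.73 × 7.29 = 7091.2 kN.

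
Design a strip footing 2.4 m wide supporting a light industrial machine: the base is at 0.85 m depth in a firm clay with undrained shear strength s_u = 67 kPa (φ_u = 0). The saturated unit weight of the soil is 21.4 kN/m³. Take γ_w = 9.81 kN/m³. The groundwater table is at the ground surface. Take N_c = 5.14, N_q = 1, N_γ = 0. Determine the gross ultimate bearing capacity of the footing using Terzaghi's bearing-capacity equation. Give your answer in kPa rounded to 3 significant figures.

q_ult ≈ 354 kPa

With the water table at the surface the whole profile is submerged: γ' = 21.4 − 9.81 = 11.59 kN/m³, so q = γ'·D_f = 9.8515 kPa.
q_ult = c·N_c + q·N_q
     = 67 × 5.14 + 9.8515 × 1
     = 344.38 + 9.8515 = 354.23 kPa.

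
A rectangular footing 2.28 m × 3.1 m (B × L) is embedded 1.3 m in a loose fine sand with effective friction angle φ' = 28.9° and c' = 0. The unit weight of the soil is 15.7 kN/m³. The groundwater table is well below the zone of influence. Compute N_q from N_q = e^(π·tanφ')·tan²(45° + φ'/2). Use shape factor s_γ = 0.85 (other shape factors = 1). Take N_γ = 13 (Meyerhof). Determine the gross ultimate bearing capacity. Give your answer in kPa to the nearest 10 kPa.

tan28.9° = 0.552, so N_q = e^(π×0.552)·tan²(59.45°) = 5.665 × 2.871 = 16.26.
Effective surcharge at the founding depth q = γ·D_f = 15.7 × 1.3 = 20.41 kPa.
q_ult = q·N_q + 0.5·γ·B·N_γ·s_γ
     = 20.41 × 16.261 + 0.5 × 15.7 × 2.28 × 13 × 0.85
     = 331.89 + 197.77 = 529.66 kPa.

q_ult ≈ 530 kPa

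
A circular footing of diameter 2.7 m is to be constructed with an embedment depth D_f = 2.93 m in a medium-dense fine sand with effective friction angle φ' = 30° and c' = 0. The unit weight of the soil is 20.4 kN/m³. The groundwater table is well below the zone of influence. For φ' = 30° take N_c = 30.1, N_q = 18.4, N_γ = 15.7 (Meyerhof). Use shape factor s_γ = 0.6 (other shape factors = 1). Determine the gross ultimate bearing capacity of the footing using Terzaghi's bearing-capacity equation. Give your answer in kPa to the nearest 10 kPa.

q_ult ≈ 1360 kPa

Overburden at base level: q = 20.4 × 2.93 = 59.772 kPa.
Surcharge term q·N_q = 59.772 × 18.4 = 1099.8 kPa; self-weight term 0.5·γ·B·N_γ·s_γ = 0.5 × 20.4 × 2.7 × 15.7 × 0.6 = 259.43 kPa.
q_ult = 1099.8 + 259.43 = 1359.2 kPa.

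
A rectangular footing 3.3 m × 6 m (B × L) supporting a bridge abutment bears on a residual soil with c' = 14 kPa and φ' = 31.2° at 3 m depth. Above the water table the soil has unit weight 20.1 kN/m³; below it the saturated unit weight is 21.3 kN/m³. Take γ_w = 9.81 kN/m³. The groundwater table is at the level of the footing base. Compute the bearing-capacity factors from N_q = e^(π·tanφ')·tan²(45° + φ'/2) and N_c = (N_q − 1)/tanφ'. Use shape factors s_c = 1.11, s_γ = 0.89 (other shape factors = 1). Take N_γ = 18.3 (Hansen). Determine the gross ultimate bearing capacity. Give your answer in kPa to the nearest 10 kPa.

tan31.2° = 0.6056, so N_q = e^(π×0.6056)·tan²(60.6°) = 6.703 × 3.15 = 21.11.
N_c = (21.11 − 1)/tan31.2° = 33.21.
Effective surcharge at the founding depth q = γ·D_f = 20.1 × 3 = 60.3 kPa.
The water table coincides with the base, so in the self-weight term γ → γ' = 11.49 kN/m³.
q_ult = c·N_c·s_c + q·N_q + 0.5·γ·B·N_γ·s_γ
     = 14 × 33.211 × 1.11 + 60.3 × 21.113 + 0.5 × 11.49 × 3.3 × 18.3 × 0.89
     = 516.09 + 1273.1 + 308.78 = 2098 kPa.

q_ult ≈ 2100 kPa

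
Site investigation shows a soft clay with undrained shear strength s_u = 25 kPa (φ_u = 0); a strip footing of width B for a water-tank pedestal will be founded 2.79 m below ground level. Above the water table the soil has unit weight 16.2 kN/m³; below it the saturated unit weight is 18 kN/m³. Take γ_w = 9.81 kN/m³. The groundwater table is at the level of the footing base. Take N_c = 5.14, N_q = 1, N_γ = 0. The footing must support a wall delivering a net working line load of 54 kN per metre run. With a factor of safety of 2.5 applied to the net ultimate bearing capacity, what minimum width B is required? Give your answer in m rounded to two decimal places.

B = 1.05 m

Overburden at base level: q = 16.2 × 2.79 = 45.198 kPa.
Cohesion term c·N_c = 25 × 5.14 = 128.5 kPa; surcharge term q·N_q = 45.198 × 1 = 45.198 kPa.
q_ult = 128.5 + 45.198 = 173.7 kPa.
For φ = 0 the ½γBN_γ term vanishes, so q_ult is independent of B. q_net = 173.7 − 45.198 = 128.5 kPa; q_all(net) = 128.5/2.5 = 51.4 kPa.
Required width B = w / q_all(net) = 54 / 51.4 = 1.051 m.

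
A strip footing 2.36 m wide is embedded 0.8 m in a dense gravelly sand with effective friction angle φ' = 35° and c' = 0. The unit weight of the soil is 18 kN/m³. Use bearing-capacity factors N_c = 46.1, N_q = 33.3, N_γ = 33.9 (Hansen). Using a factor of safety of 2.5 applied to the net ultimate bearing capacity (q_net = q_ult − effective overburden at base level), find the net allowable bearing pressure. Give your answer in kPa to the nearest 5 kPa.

q_all(net) ≈ 475 kPa

q = γ·D_f = 18 × 0.8 = 14.4 kPa.
q·N_q = 14.4 × 33.3 = 479.52 kPa
0.5·γ·B·N_γ = 0.5 × 18 × 2.36 × 33.9 = 720.04 kPa
q_ult = 479.52 + 720.04 = 1199.6 kPa.
Net ultimate: q_net = 1199.6 − 14.4 = 1185.2 kPa.
q_all(net) = 1185.2 / 2.5 = 474.06 kPa.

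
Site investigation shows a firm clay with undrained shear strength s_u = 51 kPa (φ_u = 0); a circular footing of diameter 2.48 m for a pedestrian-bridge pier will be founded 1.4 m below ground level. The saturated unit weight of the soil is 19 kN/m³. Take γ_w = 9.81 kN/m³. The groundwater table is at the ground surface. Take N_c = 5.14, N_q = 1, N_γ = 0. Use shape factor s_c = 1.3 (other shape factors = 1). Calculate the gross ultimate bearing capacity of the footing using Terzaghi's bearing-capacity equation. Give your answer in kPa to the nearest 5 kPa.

q_ult ≈ 355 kPa

Water table at ground surface, so effective unit weight γ' = 19 − 9.81 = 9.19 kN/m³ is used throughout; overburden q = 9.19 × 1.4 = 12.866 kPa.
Cohesion term c·N_c·s_c = 51 × 5.14 × 1.3 = 340.78 kPa; surcharge term q·N_q = 12.866 × 1 = 12.866 kPa.
q_ult = 340.78 + 12.866 = 353.65 kPa.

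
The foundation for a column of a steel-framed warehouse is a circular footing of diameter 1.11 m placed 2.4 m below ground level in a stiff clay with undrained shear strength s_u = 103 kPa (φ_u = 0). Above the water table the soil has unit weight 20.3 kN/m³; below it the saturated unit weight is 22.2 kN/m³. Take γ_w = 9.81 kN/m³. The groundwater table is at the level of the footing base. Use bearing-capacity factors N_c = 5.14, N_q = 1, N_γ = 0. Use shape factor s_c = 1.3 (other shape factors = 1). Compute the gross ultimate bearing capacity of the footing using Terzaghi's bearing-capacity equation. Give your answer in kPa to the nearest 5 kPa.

q = γ·D_f = 20.3 × 2.4 = 48.72 kPa.
c·N_c·s_c = 103 × 5.14 × 1.3 = 688.25 kPa
q·N_q = 48.72 × 1 = 48.72 kPa
q_ult = 688.25 + 48.72 = 736.97 kPa.

q_ult ≈ 735 kPa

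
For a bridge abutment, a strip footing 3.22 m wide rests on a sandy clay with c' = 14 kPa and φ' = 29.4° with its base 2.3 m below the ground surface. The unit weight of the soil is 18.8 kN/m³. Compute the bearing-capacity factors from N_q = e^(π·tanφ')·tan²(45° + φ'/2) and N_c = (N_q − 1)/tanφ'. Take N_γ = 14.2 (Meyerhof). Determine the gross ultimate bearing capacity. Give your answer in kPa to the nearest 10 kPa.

tan29.4° = 0.5635, so N_q = e^(π×0.5635)·tan²(59.7°) = 5.872 × 2.929 = 17.2.
N_c = (17.2 − 1)/tan29.4° = 28.74.
Overburden at base level: q = 18.8 × 2.3 = 43.24 kPa.
Cohesion term c·N_c = 14 × 28.744 = 402.41 kPa; surcharge term q·N_q = 43.24 × 17.196 = 743.57 kPa; self-weight term 0.5·γ·B·N_γ = 0.5 × 18.8 × 3.22 × 14.2 = 429.81 kPa.
q_ult = 402.41 + 743.57 + 429.81 = 1575.8 kPa.

q_ult ≈ 1580 kPa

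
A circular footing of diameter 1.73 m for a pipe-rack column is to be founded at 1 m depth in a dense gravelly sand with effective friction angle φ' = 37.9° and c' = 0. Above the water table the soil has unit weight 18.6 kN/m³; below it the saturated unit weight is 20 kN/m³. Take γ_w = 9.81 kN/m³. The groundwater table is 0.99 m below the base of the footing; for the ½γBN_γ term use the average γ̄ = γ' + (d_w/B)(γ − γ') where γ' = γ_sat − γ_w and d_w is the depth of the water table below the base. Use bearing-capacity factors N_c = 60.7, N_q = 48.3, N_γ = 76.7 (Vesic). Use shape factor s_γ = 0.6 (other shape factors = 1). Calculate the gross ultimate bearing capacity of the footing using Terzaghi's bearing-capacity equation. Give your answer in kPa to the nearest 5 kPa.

q = γ·D_f = 18.6 × 1 = 18.6 kPa.
γ' = 10.19 kN/m³; averaging over the depth B below the base, γ̄ = γ' + (d_w/B)(γ − γ') = 15.003 kN/m³.
q·N_q = 18.6 × 48.3 = 898.38 kPa
0.5·γ·B·N_γ·s_γ = 0.5 × 15.003 × 1.73 × 76.7 × 0.6 = 597.22 kPa
q_ult = 898.38 + 597.22 = 1495.6 kPa.

q_ult ≈ 1495 kPa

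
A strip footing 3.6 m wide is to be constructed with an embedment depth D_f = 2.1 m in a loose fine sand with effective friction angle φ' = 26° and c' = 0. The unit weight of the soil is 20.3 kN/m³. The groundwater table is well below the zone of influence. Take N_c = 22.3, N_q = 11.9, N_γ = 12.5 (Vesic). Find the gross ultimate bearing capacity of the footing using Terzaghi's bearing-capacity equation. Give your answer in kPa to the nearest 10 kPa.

q_ult ≈ 960 kPa

q = γ·D_f = 20.3 × 2.1 = 42.63 kPa.
q·N_q = 42.63 × 11.9 = 507.3 kPa
0.5·γ·B·N_γ = 0.5 × 20.3 × 3.6 × 12.5 = 456.75 kPa
q_ult = 507.3 + 456.75 = 964.05 kPa.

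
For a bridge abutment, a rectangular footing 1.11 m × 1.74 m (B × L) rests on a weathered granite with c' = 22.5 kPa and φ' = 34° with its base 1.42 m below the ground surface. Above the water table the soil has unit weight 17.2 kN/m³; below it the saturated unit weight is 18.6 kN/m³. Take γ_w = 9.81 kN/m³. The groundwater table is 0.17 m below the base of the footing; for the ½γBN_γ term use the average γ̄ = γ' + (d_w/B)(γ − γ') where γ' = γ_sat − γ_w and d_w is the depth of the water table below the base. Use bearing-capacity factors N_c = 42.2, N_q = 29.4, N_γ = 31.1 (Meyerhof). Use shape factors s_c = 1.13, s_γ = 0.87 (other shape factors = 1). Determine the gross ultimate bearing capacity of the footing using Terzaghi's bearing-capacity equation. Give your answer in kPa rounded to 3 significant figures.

q_ult ≈ 1940 kPa

Effective surcharge at the founding depth q = γ·D_f = 17.2 × 1.42 = 24.424 kPa.
With d_w = 0.17 m < B, γ̄ = 8.79 + (0.17/1.11) × (17.2 − 8.79) = 10.078 kN/m³.
q_ult = c·N_c·s_c + q·N_q + 0.5·γ·B·N_γ·s_γ
     = 22.5 × 42.2 × 1.13 + 24.424 × 29.4 + 0.5 × 10.078 × 1.11 × 31.1 × 0.87
     = 1072.9 + 718.07 + 151.34 = 1942.3 kPa.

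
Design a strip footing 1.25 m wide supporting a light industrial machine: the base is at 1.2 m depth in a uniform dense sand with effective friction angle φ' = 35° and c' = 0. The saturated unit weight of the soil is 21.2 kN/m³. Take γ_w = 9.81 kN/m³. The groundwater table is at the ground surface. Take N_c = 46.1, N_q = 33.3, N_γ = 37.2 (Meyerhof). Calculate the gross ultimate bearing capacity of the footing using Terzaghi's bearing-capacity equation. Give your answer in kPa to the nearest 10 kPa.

Water table at ground surface, so effective unit weight γ' = 21.2 − 9.81 = 11.39 kN/m³ is used throughout; overburden q = 11.39 × 1.2 = 13.668 kPa; the same γ' applies in the ½γBN_γ term.
Surcharge term q·N_q = 13.668 × 33.3 = 455.14 kPa; self-weight term 0.5·γ·B·N_γ = 0.5 × 11.39 × 1.25 × 37.2 = 264.82 kPa.
q_ult = 455.14 + 264.82 = 719.96 kPa.

q_ult ≈ 720 kPa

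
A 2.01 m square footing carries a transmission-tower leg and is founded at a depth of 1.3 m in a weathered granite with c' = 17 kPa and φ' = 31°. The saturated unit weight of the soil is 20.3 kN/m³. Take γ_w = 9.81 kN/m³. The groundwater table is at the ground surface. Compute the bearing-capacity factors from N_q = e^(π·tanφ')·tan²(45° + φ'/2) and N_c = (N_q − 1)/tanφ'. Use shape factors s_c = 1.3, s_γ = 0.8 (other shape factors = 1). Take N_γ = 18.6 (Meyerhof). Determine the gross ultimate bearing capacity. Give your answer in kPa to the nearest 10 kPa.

q_ult ≈ 1160 kPa

tan31° = 0.6009, so N_q = e^(π×0.6009)·tan²(60.5°) = 6.604 × 3.124 = 20.63.
N_c = (20.63 − 1)/tan31° = 32.67.
γ' = 20.3 − 9.81 = 10.49 kN/m³ (submerged throughout). q = 10.49 × 1.3 = 13.637 kPa; the same γ' applies in the ½γBN_γ term.
c·N_c·s_c = 17 × 32.671 × 1.3 = 722.03 kPa
q·N_q = 13.637 × 20.631 = 281.34 kPa
0.5·γ·B·N_γ·s_γ = 0.5 × 10.49 × 2.01 × 18.6 × 0.8 = 156.87 kPa
q_ult = 722.03 + 281.34 + 156.87 = 1160.2 kPa.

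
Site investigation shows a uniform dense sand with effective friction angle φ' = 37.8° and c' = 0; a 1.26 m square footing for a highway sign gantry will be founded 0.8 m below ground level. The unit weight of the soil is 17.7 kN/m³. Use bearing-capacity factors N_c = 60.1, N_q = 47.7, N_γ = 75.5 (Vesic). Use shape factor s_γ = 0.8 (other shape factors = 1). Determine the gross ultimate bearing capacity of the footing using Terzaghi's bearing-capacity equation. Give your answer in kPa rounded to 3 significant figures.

Effective surcharge at the founding depth q = γ·D_f = 17.7 × 0.8 = 14.16 kPa.
q_ult = q·N_q + 0.5·γ·B·N_γ·s_γ
     = 14.16 × 47.7 + 0.5 × 17.7 × 1.26 × 75.5 × 0.8
     = 675.43 + 673.52 = 1349 kPa.

q_ult ≈ 1350 kPa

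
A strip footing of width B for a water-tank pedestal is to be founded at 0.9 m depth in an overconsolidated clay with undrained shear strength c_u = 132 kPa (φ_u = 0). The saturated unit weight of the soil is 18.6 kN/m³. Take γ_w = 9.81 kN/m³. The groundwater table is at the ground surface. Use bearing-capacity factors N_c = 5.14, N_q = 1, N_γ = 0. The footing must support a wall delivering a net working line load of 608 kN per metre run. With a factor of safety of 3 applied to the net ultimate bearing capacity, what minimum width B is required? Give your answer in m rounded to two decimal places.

B = 2.69 m

With the water table at the surface the whole profile is submerged: γ' = 18.6 − 9.81 = 8.79 kN/m³, so q = γ'·D_f = 7.911 kPa.
q_ult = c·N_c + q·N_q
     = 132 × 5.14 + 7.911 × 1
     = 678.48 + 7.911 = 686.39 kPa.
For φ = 0 the ½γBN_γ term vanishes, so q_ult is independent of B. q_net = 686.39 − 7.911 = 678.48 kPa; q_all(net) = 678.48/3 = 226.16 kPa.
Required width B = w / q_all(net) = 608 / 226.16 = 2.688 m.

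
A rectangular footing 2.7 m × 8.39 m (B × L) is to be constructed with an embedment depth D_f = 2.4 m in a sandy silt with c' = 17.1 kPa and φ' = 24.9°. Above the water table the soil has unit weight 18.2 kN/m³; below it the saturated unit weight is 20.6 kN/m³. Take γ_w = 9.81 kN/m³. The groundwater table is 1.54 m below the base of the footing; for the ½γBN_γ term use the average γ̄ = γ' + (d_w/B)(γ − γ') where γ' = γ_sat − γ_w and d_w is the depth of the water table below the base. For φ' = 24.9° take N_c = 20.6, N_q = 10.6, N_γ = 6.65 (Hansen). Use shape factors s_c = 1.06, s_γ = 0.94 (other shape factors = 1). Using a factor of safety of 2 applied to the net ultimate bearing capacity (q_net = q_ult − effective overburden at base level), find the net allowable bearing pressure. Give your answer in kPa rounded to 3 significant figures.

q_all(net) ≈ 460 kPa

Overburden at base level: q = 18.2 × 2.4 = 43.68 kPa.
The water table is 1.54 m below the base (< B = 2.7 m), so the ½γBN_γ term uses γ̄ = γ' + (d_w/B)(γ − γ') = 10.79 + (1.54/2.7)(18.2 − 10.79) = 15.016 kN/m³.
Cohesion term c·N_c·s_c = 17.1 × 20.6 × 1.06 = 373.4 kPa; surcharge term q·N_q = 43.68 × 10.6 = 463.01 kPa; self-weight term 0.5·γ·B·N_γ·s_γ = 0.5 × 15.016 × 2.7 × 6.65 × 0.94 = 126.72 kPa.
q_ult = 373.4 + 463.01 + 126.72 = 963.13 kPa.
Net ultimate: q_net = 963.13 − 43.68 = 919.45 kPa.
q_all(net) = 919.45 / 2 = 459.72 kPa.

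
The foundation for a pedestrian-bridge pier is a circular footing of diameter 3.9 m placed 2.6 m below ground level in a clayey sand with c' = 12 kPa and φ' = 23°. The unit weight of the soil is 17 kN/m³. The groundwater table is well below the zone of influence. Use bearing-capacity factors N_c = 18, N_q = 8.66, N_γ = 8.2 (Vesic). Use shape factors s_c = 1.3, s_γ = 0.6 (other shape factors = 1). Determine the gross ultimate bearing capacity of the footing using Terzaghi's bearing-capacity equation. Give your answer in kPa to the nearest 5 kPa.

q_ult ≈ 825 kPa

q = γ·D_f = 17 × 2.6 = 44.2 kPa.
c·N_c·s_c = 12 × 18 × 1.3 = 280.8 kPa
q·N_q = 44.2 × 8.66 = 382.77 kPa
0.5·γ·B·N_γ·s_γ = 0.5 × 17 × 3.9 × 8.2 × 0.6 = 163.1 kPa
q_ult = 280.8 + 382.77 + 163.1 = 826.67 kPa.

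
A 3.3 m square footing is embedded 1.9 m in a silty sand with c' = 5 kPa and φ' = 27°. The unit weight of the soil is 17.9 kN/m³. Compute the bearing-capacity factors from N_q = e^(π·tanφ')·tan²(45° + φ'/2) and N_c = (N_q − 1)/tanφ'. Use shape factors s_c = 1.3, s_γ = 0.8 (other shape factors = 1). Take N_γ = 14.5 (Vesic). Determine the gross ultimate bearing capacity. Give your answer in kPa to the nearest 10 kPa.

q_ult ≈ 950 kPa

tan27° = 0.5095, so N_q = e^(π×0.5095)·tan²(58.5°) = 4.957 × 2.663 = 13.2.
N_c = (13.2 − 1)/tan27° = 23.94.
q = γ·D_f = 17.9 × 1.9 = 34.01 kPa.
c·N_c·s_c = 5 × 23.942 × 1.3 = 155.62 kPa
q·N_q = 34.01 × 13.199 = 448.9 kPa
0.5·γ·B·N_γ·s_γ = 0.5 × 17.9 × 3.3 × 14.5 × 0.8 = 342.61 kPa
q_ult = 155.62 + 448.9 + 342.61 = 947.13 kPa.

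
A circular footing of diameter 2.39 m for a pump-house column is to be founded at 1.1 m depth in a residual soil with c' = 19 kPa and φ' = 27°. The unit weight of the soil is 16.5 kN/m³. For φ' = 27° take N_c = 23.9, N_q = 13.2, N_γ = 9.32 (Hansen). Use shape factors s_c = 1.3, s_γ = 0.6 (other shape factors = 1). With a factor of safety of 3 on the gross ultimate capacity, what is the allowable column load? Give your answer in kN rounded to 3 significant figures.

Overburden at base level: q = 16.5 × 1.1 = 18.15 kPa.
Cohesion term c·N_c·s_c = 19 × 23.9 × 1.3 = 590.33 kPa; surcharge term q·N_q = 18.15 × 13.2 = 239.58 kPa; self-weight term 0.5·γ·B·N_γ·s_γ = 0.5 × 16.5 × 2.39 × 9.32 × 0.6 = 110.26 kPa.
q_ult = 590.33 + 239.58 + 110.26 = 940.17 kPa.
Gross allowable pressure q_all = 940.17 / 3 = 313.39 kPa.
Footing area = 4.4863 m², so allowable column load = 313.39 × 4.4863 = 1406 kN.

P_all ≈ 1410 kN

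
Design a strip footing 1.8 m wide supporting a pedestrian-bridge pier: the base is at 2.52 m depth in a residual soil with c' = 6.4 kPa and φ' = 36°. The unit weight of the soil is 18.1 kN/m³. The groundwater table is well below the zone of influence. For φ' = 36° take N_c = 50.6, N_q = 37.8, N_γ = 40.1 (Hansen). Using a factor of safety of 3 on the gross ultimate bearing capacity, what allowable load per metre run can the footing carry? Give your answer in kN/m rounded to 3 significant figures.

≈ 1620 kN/m

Effective surcharge at the founding depth q = γ·D_f = 18.1 × 2.52 = 45.612 kPa.
q_ult = c·N_c + q·N_q + 0.5·γ·B·N_γ
     = 6.4 × 50.6 + 45.612 × 37.8 + 0.5 × 18.1 × 1.8 × 40.1
     = 323.84 + 1724.1 + 653.23 = 2701.2 kPa.
Gross allowable pressure q_all = 2701.2 / 3 = 900.4 kPa.
Allowable wall load = q_all × B = 900.4 × 1.8 = 1620.7 kN per metre run.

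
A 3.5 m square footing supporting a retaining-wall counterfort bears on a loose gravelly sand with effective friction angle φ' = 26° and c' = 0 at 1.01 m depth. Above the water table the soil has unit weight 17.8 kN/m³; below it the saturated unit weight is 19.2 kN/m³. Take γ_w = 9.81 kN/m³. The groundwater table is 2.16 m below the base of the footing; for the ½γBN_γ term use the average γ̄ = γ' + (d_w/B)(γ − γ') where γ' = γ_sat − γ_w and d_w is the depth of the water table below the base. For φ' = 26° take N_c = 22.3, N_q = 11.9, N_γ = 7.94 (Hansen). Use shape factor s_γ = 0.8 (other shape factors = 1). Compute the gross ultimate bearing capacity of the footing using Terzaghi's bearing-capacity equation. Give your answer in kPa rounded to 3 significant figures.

Overburden at base level: q = 17.8 × 1.01 = 17.978 kPa.
The water table is 2.16 m below the base (< B = 3.5 m), so the ½γBN_γ term uses γ̄ = γ' + (d_w/B)(γ − γ') = 9.39 + (2.16/3.5)(17.8 − 9.39) = 14.58 kN/m³.
Surcharge term q·N_q = 17.978 × 11.9 = 213.94 kPa; self-weight term 0.5·γ·B·N_γ·s_γ = 0.5 × 14.58 × 3.5 × 7.94 × 0.8 = 162.07 kPa.
q_ult = 213.94 + 162.07 = 376.01 kPa.

q_ult ≈ 376 kPa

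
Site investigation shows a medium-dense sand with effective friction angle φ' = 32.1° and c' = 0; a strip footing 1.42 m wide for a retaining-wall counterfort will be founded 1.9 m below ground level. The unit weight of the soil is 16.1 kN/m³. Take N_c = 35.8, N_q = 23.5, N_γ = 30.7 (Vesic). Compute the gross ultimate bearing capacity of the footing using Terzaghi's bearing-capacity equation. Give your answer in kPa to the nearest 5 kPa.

q_ult ≈ 1070 kPa

Effective surcharge at the founding depth q = γ·D_f = 16.1 × 1.9 = 30.59 kPa.
q_ult = q·N_q + 0.5·γ·B·N_γ
     = 30.59 × 23.5 + 0.5 × 16.1 × 1.42 × 30.7
     = 718.87 + 350.93 = 1069.8 kPa.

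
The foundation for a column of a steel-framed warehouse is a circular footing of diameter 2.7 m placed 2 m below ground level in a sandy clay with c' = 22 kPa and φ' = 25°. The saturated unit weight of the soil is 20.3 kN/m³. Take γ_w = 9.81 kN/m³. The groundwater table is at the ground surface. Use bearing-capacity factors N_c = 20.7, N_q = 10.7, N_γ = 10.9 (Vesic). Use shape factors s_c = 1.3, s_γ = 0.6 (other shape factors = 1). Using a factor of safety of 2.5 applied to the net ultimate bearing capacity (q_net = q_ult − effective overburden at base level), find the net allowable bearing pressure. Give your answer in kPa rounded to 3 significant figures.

q_all(net) ≈ 355 kPa

γ' = 20.3 − 9.81 = 10.49 kN/m³ (submerged throughout). q = 10.49 × 2 = 20.98 kPa; the same γ' applies in the ½γBN_γ term.
c·N_c·s_c = 22 × 20.7 × 1.3 = 592.02 kPa
q·N_q = 20.98 × 10.7 = 224.49 kPa
0.5·γ·B·N_γ·s_γ = 0.5 × 10.49 × 2.7 × 10.9 × 0.6 = 92.616 kPa
q_ult = 592.02 + 224.49 + 92.616 = 909.12 kPa.
Net ultimate: q_net = 909.12 − 20.98 = 888.14 kPa.
q_all(net) = 888.14 / 2.5 = 355.26 kPa.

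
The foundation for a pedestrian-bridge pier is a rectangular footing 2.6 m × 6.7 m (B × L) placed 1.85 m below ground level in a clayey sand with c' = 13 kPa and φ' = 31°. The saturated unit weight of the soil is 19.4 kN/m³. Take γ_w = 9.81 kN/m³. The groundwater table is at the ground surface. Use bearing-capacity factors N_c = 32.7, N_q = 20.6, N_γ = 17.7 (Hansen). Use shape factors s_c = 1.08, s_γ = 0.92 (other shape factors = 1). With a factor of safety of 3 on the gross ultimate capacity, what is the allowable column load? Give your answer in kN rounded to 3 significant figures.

With the water table at the surface the whole profile is submerged: γ' = 19.4 − 9.81 = 9.59 kN/m³, so q = γ'·D_f = 17.741 kPa; the same γ' applies in the ½γBN_γ term.
q_ult = c·N_c·s_c + q·N_q + 0.5·γ·B·N_γ·s_γ
     = 13 × 32.7 × 1.08 + 17.741 × 20.6 + 0.5 × 9.59 × 2.6 × 17.7 × 0.92
     = 459.11 + 365.47 + 203.01 = 1027.6 kPa.
Gross allowable pressure q_all = 1027.6 / 3 = 342.53 kPa.
Footing area = 17.42 m², so allowable column load = 342.53 × 17.42 = 5966.9 kN.

P_all ≈ 5970 kN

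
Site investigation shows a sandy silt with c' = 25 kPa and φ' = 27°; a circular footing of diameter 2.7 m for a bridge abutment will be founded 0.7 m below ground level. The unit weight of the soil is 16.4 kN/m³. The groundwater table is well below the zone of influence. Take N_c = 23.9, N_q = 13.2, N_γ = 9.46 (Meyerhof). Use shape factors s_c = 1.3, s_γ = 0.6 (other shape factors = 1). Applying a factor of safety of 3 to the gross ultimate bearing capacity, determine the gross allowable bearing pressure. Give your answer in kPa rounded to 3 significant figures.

q_all ≈ 351 kPa

q = γ·D_f = 16.4 × 0.7 = 11.48 kPa.
c·N_c·s_c = 25 × 23.9 × 1.3 = 776.75 kPa
q·N_q = 11.48 × 13.2 = 151.54 kPa
0.5·γ·B·N_γ·s_γ = 0.5 × 16.4 × 2.7 × 9.46 × 0.6 = 125.67 kPa
q_ult = 776.75 + 151.54 + 125.67 = 1054 kPa.
q_all = q_ult / FS = 1054 / 3 = 351.32 kPa.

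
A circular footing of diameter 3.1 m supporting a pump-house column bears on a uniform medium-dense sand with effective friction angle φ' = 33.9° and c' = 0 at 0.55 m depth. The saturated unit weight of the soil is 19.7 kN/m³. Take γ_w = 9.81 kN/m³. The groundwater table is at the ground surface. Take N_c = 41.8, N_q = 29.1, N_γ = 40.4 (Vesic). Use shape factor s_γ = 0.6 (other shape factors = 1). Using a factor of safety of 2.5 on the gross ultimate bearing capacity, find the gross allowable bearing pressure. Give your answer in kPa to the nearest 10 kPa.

Water table at ground surface, so effective unit weight γ' = 19.7 − 9.81 = 9.89 kN/m³ is used throughout; overburden q = 9.89 × 0.55 = 5.4395 kPa; the same γ' applies in the ½γBN_γ term.
Surcharge term q·N_q = 5.4395 × 29.1 = 158.29 kPa; self-weight term 0.5·γ·B·N_γ·s_γ = 0.5 × 9.89 × 3.1 × 40.4 × 0.6 = 371.59 kPa.
q_ult = 158.29 + 371.59 = 529.88 kPa.
q_all = 529.88 / 2.5 = 211.95 kPa.

q_all ≈ 210 kPa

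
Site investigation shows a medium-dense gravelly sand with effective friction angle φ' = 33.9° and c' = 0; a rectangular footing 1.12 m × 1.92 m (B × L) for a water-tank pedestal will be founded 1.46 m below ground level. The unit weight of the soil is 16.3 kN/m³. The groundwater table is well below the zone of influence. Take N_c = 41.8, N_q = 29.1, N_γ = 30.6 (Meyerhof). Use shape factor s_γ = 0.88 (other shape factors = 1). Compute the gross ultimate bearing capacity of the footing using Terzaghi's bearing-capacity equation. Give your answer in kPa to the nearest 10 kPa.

Effective surcharge at the founding depth q = γ·D_f = 16.3 × 1.46 = 23.798 kPa.
q_ult = q·N_q + 0.5·γ·B·N_γ·s_γ
     = 23.798 × 29.1 + 0.5 × 16.3 × 1.12 × 30.6 × 0.88
     = 692.52 + 245.8 = 938.32 kPa.

q_ult ≈ 940 kPa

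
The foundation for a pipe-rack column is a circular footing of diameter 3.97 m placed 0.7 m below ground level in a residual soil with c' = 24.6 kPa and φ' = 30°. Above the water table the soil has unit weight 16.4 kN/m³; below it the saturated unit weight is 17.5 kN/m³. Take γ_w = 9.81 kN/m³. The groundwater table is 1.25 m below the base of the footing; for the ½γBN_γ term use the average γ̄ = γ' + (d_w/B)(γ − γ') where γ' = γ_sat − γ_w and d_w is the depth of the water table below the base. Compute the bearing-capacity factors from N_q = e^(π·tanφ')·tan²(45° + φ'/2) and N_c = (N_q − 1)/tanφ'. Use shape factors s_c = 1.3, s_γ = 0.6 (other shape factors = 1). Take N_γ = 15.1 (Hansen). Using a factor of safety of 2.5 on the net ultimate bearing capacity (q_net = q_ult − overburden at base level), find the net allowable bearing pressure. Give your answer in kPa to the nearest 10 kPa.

q_all(net) ≈ 540 kPa

N_q = e^(π·tan30°)·tan²(60°) = 18.4; N_c = (N_q − 1)/tanφ' = 30.14.
q = γ·D_f = 16.4 × 0.7 = 11.48 kPa.
γ' = 7.69 kN/m³; averaging over the depth B below the base, γ̄ = γ' + (d_w/B)(γ − γ') = 10.432 kN/m³.
c·N_c·s_c = 24.6 × 30.14 × 1.3 = 963.87 kPa
q·N_q = 11.48 × 18.401 = 211.24 kPa
0.5·γ·B·N_γ·s_γ = 0.5 × 10.432 × 3.97 × 15.1 × 0.6 = 187.62 kPa
q_ult = 963.87 + 211.24 + 187.62 = 1362.7 kPa.
q_net = 1362.7 − 11.48 = 1351.2 kPa.
q_all(net) = 1351.2 / 2.5 = 540.5 kPa.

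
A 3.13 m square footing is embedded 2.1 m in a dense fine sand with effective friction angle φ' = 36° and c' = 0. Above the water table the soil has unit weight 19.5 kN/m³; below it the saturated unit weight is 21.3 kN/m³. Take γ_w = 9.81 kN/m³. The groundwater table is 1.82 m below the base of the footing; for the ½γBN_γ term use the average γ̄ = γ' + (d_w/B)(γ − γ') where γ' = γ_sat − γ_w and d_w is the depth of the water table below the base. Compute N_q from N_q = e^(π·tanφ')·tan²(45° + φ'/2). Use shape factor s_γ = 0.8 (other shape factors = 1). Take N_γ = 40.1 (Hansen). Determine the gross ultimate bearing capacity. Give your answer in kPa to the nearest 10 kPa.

q_ult ≈ 2360 kPa

tan36° = 0.7265, so N_q = e^(π×0.7265)·tan²(63°) = 9.801 × 3.852 = 37.75.
Effective surcharge at the founding depth q = γ·D_f = 19.5 × 2.1 = 40.95 kPa.
With d_w = 1.82 m < B, γ̄ = 11.49 + (1.82/3.13) × (19.5 − 11.49) = 16.148 kN/m³.
q_ult = q·N_q + 0.5·γ·B·N_γ·s_γ
     = 40.95 × 37.752 + 0.5 × 16.148 × 3.13 × 40.1 × 0.8
     = 1546 + 810.69 = 2356.7 kPa.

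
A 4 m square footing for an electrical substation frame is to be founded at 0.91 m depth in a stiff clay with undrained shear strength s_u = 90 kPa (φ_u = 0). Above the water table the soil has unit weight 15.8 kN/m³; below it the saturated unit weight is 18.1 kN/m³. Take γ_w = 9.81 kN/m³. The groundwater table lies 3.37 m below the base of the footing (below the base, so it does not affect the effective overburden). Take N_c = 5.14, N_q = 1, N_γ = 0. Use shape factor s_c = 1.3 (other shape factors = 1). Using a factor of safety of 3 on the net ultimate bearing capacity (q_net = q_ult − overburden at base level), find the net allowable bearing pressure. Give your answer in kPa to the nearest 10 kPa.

q = γ·D_f = 15.8 × 0.91 = 14.378 kPa.
c·N_c·s_c = 90 × 5.14 × 1.3 = 601.38 kPa
q·N_q = 14.378 × 1 = 14.378 kPa
q_ult = 601.38 + 14.378 = 615.76 kPa.
q_net = 615.76 − 14.378 = 601.38 kPa.
q_all(net) = 601.38 / 3 = 200.46 kPa.

q_all(net) ≈ 200 kPa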